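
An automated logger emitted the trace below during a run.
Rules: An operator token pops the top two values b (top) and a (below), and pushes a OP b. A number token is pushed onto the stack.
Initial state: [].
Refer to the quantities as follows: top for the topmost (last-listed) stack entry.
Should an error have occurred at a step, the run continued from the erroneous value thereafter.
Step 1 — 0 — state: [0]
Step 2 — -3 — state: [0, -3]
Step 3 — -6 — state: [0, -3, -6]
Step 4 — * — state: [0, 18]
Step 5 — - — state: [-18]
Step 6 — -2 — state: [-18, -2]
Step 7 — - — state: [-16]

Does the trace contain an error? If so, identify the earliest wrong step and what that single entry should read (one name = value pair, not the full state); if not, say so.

no error

Recomputing the run from the initial state:
step 1: [0]
step 2: [0, -3]
step 3: [0, -3, -6]
step 4: [0, 18]
step 5: [-18]
step 6: [-18, -2]
step 7: [-16]
This matches the trace at every step.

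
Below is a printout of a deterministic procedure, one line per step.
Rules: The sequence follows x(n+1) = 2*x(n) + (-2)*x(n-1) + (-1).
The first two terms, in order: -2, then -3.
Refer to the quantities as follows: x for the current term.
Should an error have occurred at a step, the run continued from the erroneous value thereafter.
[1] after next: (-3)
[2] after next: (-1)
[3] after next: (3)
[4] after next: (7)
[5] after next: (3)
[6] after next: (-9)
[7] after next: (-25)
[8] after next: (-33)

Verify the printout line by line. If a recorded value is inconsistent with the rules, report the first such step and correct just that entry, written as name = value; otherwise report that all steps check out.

Recomputing the run from the initial state:
step 1: x = -3
step 2: x = -1
step 3: x = 3
step 4: x = 7
step 5: x = 7
step 6: x = -1
step 7: x = -17
step 8: x = -33
The first disagreement with the printout is at step 5, where the value should be x = 7.

step 5, x = 7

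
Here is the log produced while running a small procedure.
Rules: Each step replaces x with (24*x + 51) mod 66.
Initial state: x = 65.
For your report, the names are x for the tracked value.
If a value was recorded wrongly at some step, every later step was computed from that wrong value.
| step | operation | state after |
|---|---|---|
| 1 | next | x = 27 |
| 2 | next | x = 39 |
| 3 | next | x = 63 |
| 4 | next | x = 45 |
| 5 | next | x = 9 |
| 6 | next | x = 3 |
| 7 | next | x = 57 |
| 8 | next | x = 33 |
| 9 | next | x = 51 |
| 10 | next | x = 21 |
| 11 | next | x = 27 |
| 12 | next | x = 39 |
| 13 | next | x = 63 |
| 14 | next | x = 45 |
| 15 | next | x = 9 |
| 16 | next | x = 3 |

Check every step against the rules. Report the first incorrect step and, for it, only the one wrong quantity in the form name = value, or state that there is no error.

Step 1: x = (24*65 + 51) mod 66 = 27 — checks out.
Step 2: x = (24*27 + 51) mod 66 = 39 — no discrepancy.
Step 3: x = (24*39 + 51) mod 66 = 63 — checks out.
Step 4: x = (24*63 + 51) mod 66 = 45 — verified.
Step 5: x = (24*45 + 51) mod 66 = 9 — in agreement.
Step 6: x = (24*9 + 51) mod 66 = 3 — matches.
Step 7: x = (24*3 + 51) mod 66 = 57 — verified.
Step 8: x = (24*57 + 51) mod 66 = 33 — checks out.
Step 9: x = (24*33 + 51) mod 66 = 51 — matches.
Step 10: x = (24*51 + 51) mod 66 = 21 — same as recorded.
Step 11: x = (24*21 + 51) mod 66 = 27 — matches.
Step 12: x = (24*27 + 51) mod 66 = 39 — exactly as logged.
Step 13: x = (24*39 + 51) mod 66 = 63 — agrees with the log.
Step 14: x = (24*63 + 51) mod 66 = 45 — in agreement.
Step 15: x = (24*45 + 51) mod 66 = 9 — agrees with the log.
Step 16: x = (24*9 + 51) mod 66 = 3 — no discrepancy.
The recomputation confirms every line.

no error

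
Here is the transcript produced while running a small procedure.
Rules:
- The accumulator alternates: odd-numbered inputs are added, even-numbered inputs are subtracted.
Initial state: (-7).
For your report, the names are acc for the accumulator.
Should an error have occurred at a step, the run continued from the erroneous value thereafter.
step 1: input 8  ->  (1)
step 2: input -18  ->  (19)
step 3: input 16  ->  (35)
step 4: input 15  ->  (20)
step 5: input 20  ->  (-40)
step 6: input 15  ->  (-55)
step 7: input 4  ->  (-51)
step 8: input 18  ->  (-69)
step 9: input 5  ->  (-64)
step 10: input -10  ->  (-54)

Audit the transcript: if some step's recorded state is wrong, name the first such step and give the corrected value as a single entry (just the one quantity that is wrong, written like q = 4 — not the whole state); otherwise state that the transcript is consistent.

Step 1: acc = -7 + 8 = 1 — same as recorded.
Step 2: acc = 1 - -18 = 19 — in agreement.
Step 3: acc = 19 + 16 = 35 — matches.
Step 4: acc = 35 - 15 = 20 — verified.
Step 5: acc = 20 + 20 = 40 — first mismatch against the transcript.
That makes step 5 the first incorrect line — acc = 40 is what it should show.

step 5, acc = 40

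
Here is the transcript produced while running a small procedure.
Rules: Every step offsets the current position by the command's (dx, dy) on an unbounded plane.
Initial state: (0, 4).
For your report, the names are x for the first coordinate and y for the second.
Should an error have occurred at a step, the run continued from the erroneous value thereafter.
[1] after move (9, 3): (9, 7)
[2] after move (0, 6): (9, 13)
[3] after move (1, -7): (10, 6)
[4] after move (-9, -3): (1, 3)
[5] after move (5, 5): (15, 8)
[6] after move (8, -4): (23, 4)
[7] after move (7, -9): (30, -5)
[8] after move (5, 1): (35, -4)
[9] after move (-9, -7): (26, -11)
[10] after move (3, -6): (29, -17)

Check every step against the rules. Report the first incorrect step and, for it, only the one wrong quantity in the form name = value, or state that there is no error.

step 5, x = 6

Recomputing the run from the initial state:
step 1: x = 9, y = 7
step 2: x = 9, y = 13
step 3: x = 10, y = 6
step 4: x = 1, y = 3
step 5: x = 6, y = 8
step 6: x = 14, y = 4
step 7: x = 21, y = -5
step 8: x = 26, y = -4
step 9: x = 17, y = -11
step 10: x = 20, y = -17
The first disagreement with the transcript is at step 5, where the value should be x = 6.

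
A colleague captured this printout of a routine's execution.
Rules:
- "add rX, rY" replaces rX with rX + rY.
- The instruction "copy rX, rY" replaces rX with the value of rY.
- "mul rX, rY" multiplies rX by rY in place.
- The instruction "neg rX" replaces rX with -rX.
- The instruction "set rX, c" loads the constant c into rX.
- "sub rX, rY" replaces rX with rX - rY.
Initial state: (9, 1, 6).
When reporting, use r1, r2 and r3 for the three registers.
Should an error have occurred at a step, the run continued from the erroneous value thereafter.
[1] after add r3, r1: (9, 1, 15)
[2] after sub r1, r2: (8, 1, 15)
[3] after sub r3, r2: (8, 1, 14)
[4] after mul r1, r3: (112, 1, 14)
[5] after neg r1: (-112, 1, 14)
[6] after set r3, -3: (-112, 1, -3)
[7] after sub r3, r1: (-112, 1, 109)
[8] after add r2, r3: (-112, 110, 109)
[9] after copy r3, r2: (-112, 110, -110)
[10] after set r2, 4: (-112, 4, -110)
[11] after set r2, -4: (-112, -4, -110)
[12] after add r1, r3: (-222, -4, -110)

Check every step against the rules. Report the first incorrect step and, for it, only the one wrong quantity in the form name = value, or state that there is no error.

step 9, r3 = 110

Recomputing the run from the initial state:
step 1: r1 = 9, r2 = 1, r3 = 15
step 2: r1 = 8, r2 = 1, r3 = 15
step 3: r1 = 8, r2 = 1, r3 = 14
step 4: r1 = 112, r2 = 1, r3 = 14
step 5: r1 = -112, r2 = 1, r3 = 14
step 6: r1 = -112, r2 = 1, r3 = -3
step 7: r1 = -112, r2 = 1, r3 = 109
step 8: r1 = -112, r2 = 110, r3 = 109
step 9: r1 = -112, r2 = 110, r3 = 110
step 10: r1 = -112, r2 = 4, r3 = 110
step 11: r1 = -112, r2 = -4, r3 = 110
step 12: r1 = -2, r2 = -4, r3 = 110
The first disagreement with the printout is at step 9, where the value should be r3 = 110.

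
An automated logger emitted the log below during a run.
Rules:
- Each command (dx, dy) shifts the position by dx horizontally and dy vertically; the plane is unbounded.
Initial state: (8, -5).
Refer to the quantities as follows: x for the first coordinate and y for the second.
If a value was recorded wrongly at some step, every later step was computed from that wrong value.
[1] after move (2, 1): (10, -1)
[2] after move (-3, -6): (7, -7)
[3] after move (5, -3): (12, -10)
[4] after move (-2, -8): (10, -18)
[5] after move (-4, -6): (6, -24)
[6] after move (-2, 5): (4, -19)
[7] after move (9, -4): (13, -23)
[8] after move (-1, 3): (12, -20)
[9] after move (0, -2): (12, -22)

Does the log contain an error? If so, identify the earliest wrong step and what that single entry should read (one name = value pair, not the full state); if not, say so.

step 1, y = -4

step 1: x = 8 + (2) = 10, y = -5 + (1) = -4 -> the entry is off here
Conclusion: step 1 carries the first error; the entry should be y = -4.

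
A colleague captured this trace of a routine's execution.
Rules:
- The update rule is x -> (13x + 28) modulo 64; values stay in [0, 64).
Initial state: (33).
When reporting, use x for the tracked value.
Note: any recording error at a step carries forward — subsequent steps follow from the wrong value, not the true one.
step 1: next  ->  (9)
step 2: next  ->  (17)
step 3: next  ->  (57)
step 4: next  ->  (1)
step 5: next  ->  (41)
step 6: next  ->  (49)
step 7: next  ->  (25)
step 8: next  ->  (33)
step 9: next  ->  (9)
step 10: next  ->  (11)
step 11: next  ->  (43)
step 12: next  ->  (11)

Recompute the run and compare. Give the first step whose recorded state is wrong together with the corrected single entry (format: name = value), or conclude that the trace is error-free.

Step 1: x = (13*33 + 28) mod 64 = 9 — checks out.
Step 2: x = (13*9 + 28) mod 64 = 17 — matches.
Step 3: x = (13*17 + 28) mod 64 = 57 — confirmed correct.
Step 4: x = (13*57 + 28) mod 64 = 1 — agrees with the trace.
Step 5: x = (13*1 + 28) mod 64 = 41 — exactly as logged.
Step 6: x = (13*41 + 28) mod 64 = 49 — verified.
Step 7: x = (13*49 + 28) mod 64 = 25 — checks out.
Step 8: x = (13*25 + 28) mod 64 = 33 — agrees with the trace.
Step 9: x = (13*33 + 28) mod 64 = 9 — checks out.
Step 10: x = (13*9 + 28) mod 64 = 17 — the recorded entry deviates here.
That makes step 10 the first incorrect line — x = 17 is what it should show.

step 10, x = 17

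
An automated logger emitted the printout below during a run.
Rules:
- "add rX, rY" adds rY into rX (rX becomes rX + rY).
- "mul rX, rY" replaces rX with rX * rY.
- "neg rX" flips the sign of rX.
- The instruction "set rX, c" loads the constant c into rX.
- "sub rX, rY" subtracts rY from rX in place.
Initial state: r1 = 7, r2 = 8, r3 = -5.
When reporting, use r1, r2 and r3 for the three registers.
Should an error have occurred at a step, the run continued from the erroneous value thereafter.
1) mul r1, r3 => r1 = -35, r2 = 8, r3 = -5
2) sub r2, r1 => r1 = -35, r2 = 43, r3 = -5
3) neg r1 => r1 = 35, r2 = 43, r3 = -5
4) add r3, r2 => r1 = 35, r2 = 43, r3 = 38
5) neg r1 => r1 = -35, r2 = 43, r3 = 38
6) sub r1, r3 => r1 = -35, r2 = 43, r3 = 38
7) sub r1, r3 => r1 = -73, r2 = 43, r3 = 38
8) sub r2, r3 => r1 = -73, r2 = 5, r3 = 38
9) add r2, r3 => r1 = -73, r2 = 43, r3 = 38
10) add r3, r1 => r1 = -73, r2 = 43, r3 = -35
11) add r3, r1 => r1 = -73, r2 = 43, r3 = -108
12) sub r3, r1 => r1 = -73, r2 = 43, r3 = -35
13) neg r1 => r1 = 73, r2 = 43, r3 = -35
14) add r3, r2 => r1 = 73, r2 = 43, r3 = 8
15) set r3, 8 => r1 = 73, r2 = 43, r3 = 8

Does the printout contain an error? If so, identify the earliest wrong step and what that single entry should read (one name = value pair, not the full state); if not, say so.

step 6, r1 = -73

Recomputing the run from the initial state:
step 1: r1 = -35, r2 = 8, r3 = -5
step 2: r1 = -35, r2 = 43, r3 = -5
step 3: r1 = 35, r2 = 43, r3 = -5
step 4: r1 = 35, r2 = 43, r3 = 38
step 5: r1 = -35, r2 = 43, r3 = 38
step 6: r1 = -73, r2 = 43, r3 = 38
step 7: r1 = -111, r2 = 43, r3 = 38
step 8: r1 = -111, r2 = 5, r3 = 38
step 9: r1 = -111, r2 = 43, r3 = 38
step 10: r1 = -111, r2 = 43, r3 = -73
step 11: r1 = -111, r2 = 43, r3 = -184
step 12: r1 = -111, r2 = 43, r3 = -73
step 13: r1 = 111, r2 = 43, r3 = -73
step 14: r1 = 111, r2 = 43, r3 = -30
step 15: r1 = 111, r2 = 43, r3 = 8
The first disagreement with the printout is at step 6, where the value should be r1 = -73.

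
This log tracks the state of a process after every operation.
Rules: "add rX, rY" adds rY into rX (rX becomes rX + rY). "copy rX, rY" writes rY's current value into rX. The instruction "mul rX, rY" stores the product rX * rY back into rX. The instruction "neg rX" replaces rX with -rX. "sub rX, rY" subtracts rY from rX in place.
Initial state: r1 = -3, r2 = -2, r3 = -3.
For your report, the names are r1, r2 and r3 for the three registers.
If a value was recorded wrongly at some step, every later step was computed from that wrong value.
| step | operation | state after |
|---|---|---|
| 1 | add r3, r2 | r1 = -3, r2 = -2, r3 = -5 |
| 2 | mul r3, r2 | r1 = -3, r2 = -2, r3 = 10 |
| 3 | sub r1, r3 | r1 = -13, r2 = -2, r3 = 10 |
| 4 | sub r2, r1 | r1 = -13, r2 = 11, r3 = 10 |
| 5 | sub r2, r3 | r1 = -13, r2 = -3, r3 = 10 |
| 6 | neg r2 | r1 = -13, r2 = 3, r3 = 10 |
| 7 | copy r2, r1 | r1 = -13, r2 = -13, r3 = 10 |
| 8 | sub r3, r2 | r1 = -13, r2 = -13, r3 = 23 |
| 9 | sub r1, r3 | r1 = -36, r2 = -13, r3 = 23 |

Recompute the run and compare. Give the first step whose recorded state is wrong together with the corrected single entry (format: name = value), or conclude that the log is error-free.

step 5, r2 = 1

Recomputing the run from the initial state:
step 1: r1 = -3, r2 = -2, r3 = -5
step 2: r1 = -3, r2 = -2, r3 = 10
step 3: r1 = -13, r2 = -2, r3 = 10
step 4: r1 = -13, r2 = 11, r3 = 10
step 5: r1 = -13, r2 = 1, r3 = 10
step 6: r1 = -13, r2 = -1, r3 = 10
step 7: r1 = -13, r2 = -13, r3 = 10
step 8: r1 = -13, r2 = -13, r3 = 23
step 9: r1 = -36, r2 = -13, r3 = 23
The first disagreement with the log is at step 5, where the value should be r2 = 1.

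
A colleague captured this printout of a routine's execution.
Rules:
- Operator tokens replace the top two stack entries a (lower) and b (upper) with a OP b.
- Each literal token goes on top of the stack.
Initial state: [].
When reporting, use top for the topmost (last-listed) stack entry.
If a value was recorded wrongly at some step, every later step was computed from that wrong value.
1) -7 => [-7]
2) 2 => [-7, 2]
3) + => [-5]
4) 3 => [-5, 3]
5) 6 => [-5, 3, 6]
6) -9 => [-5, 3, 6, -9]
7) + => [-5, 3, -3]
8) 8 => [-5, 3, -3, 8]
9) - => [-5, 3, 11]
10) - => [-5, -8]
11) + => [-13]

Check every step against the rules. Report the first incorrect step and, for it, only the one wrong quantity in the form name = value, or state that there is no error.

Recomputing the run from the initial state:
step 1: [-7]
step 2: [-7, 2]
step 3: [-5]
step 4: [-5, 3]
step 5: [-5, 3, 6]
step 6: [-5, 3, 6, -9]
step 7: [-5, 3, -3]
step 8: [-5, 3, -3, 8]
step 9: [-5, 3, -11]
step 10: [-5, 14]
step 11: [9]
The first disagreement with the printout is at step 9, where the value should be top = -11.

step 9, top = -11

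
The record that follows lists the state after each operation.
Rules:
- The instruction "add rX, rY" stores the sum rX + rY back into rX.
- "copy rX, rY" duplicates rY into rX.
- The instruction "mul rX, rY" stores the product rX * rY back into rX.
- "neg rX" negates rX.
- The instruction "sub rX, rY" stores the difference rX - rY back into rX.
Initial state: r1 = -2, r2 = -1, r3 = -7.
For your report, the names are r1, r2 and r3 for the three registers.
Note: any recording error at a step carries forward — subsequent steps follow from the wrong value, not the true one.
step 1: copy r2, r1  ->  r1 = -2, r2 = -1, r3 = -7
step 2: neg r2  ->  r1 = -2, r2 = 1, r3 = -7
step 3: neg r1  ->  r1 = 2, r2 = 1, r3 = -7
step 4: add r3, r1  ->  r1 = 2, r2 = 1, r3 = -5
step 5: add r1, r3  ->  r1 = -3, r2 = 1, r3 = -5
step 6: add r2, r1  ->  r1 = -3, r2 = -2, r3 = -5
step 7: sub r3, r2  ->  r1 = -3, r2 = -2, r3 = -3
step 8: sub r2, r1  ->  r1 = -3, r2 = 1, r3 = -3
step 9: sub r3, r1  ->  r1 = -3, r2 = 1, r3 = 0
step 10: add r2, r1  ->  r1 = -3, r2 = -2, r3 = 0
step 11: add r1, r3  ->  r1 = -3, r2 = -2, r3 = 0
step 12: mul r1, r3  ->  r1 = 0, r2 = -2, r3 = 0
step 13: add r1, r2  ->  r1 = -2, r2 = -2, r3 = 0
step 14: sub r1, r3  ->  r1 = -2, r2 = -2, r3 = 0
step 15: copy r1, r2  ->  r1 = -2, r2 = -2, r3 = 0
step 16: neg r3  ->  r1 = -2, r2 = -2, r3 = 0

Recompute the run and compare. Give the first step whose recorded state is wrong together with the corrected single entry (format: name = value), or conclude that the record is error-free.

step 1, r2 = -2

Recomputing the run from the initial state:
step 1: r1 = -2, r2 = -2, r3 = -7
step 2: r1 = -2, r2 = 2, r3 = -7
step 3: r1 = 2, r2 = 2, r3 = -7
step 4: r1 = 2, r2 = 2, r3 = -5
step 5: r1 = -3, r2 = 2, r3 = -5
step 6: r1 = -3, r2 = -1, r3 = -5
step 7: r1 = -3, r2 = -1, r3 = -4
step 8: r1 = -3, r2 = 2, r3 = -4
step 9: r1 = -3, r2 = 2, r3 = -1
step 10: r1 = -3, r2 = -1, r3 = -1
step 11: r1 = -4, r2 = -1, r3 = -1
step 12: r1 = 4, r2 = -1, r3 = -1
step 13: r1 = 3, r2 = -1, r3 = -1
step 14: r1 = 4, r2 = -1, r3 = -1
step 15: r1 = -1, r2 = -1, r3 = -1
step 16: r1 = -1, r2 = -1, r3 = 1
The first disagreement with the record is at step 1, where the value should be r2 = -2.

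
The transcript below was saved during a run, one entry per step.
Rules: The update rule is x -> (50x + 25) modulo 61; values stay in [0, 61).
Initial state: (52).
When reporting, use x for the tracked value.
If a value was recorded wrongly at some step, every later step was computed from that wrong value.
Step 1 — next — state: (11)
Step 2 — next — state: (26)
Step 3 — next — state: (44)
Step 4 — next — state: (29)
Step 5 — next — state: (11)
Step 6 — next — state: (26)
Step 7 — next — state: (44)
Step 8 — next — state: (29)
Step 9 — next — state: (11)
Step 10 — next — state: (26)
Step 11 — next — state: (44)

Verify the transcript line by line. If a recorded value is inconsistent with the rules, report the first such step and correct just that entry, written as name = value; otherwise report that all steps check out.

step 1, x = 2

Recomputing the run from the initial state:
step 1: x = 2
step 2: x = 3
step 3: x = 53
step 4: x = 52
step 5: x = 2
step 6: x = 3
step 7: x = 53
step 8: x = 52
step 9: x = 2
step 10: x = 3
step 11: x = 53
The first disagreement with the transcript is at step 1, where the value should be x = 2.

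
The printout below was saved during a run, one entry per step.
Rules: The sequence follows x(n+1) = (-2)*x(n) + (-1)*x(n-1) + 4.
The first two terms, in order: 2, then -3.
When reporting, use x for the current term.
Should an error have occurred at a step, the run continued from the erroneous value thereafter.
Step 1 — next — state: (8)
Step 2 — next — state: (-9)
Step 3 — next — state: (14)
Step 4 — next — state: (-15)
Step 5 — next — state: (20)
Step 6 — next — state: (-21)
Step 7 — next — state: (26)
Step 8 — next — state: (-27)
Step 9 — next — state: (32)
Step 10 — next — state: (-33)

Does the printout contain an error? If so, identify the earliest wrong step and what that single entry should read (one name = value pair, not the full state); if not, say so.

Step 1: x = -2*(-3) + (-1)*(2) + (4) = 8 — same as recorded.
Step 2: x = -2*(8) + (-1)*(-3) + (4) = -9 — consistent with the printout.
Step 3: x = -2*(-9) + (-1)*(8) + (4) = 14 — checks out.
Step 4: x = -2*(14) + (-1)*(-9) + (4) = -15 — checks out.
Step 5: x = -2*(-15) + (-1)*(14) + (4) = 20 — checks out.
Step 6: x = -2*(20) + (-1)*(-15) + (4) = -21 — same as recorded.
Step 7: x = -2*(-21) + (-1)*(20) + (4) = 26 — no discrepancy.
Step 8: x = -2*(26) + (-1)*(-21) + (4) = -27 — matches.
Step 9: x = -2*(-27) + (-1)*(26) + (4) = 32 — verified.
Step 10: x = -2*(32) + (-1)*(-27) + (4) = -33 — exactly as logged.
The recomputation confirms every line.

no error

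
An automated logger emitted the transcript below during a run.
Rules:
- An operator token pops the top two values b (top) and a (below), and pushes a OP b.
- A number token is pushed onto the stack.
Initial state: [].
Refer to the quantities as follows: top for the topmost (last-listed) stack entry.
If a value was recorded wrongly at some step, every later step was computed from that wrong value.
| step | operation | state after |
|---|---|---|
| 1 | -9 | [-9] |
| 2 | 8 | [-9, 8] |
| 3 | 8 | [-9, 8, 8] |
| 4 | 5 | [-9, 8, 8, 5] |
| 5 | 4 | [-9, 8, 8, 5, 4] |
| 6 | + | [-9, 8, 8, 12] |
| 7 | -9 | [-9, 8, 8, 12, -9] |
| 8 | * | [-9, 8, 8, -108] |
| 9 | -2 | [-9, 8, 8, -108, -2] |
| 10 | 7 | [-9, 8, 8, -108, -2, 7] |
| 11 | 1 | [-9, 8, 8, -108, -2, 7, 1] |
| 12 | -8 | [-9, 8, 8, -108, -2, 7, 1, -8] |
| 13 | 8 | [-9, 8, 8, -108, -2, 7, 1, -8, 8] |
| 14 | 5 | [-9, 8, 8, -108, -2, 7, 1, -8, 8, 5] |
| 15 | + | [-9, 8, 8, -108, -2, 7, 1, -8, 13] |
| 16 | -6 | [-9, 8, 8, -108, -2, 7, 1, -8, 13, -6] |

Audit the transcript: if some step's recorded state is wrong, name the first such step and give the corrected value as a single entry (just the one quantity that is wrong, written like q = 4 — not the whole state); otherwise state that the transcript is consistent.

step 6, top = 9

step 1: push -9: top = -9 -> in agreement
step 2: push 8: top = 8 -> checks out
step 3: push 8: top = 8 -> same as recorded
step 4: push 5: top = 5 -> confirmed correct
step 5: push 4: top = 4 -> agrees with the transcript
step 6: 5 + 4 = 9 -> the transcript has a different value
The audit stops at step 6: the recorded entry is wrong and should be top = 9.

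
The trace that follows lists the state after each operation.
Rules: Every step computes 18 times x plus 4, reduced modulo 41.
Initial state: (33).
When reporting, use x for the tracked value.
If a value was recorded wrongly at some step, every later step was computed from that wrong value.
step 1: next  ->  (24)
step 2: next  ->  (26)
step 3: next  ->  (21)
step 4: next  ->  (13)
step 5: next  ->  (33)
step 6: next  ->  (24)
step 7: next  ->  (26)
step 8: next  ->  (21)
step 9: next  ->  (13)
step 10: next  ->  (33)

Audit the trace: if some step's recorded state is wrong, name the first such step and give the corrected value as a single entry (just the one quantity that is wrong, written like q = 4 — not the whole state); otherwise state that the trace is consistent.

Step 1: x = (18*33 + 4) mod 41 = 24 — consistent with the trace.
Step 2: x = (18*24 + 4) mod 41 = 26 — matches.
Step 3: x = (18*26 + 4) mod 41 = 21 — consistent with the trace.
Step 4: x = (18*21 + 4) mod 41 = 13 — same as recorded.
Step 5: x = (18*13 + 4) mod 41 = 33 — consistent with the trace.
Step 6: x = (18*33 + 4) mod 41 = 24 — verified.
Step 7: x = (18*24 + 4) mod 41 = 26 — verified.
Step 8: x = (18*26 + 4) mod 41 = 21 — exactly as logged.
Step 9: x = (18*21 + 4) mod 41 = 13 — exactly as logged.
Step 10: x = (18*13 + 4) mod 41 = 33 — in agreement.
No step deviates from the rules.

no error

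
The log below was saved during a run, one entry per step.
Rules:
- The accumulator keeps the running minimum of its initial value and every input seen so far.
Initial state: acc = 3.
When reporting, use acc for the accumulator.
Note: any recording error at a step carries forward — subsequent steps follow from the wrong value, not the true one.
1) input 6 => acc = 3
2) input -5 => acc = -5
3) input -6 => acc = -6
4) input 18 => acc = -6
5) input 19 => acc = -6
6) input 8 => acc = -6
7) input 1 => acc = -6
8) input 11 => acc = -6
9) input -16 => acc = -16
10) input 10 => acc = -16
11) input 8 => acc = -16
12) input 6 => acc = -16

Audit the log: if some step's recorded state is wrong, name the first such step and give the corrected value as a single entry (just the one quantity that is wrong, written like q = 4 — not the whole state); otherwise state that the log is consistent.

Recomputing the run from the initial state:
step 1: acc = 3
step 2: acc = -5
step 3: acc = -6
step 4: acc = -6
step 5: acc = -6
step 6: acc = -6
step 7: acc = -6
step 8: acc = -6
step 9: acc = -16
step 10: acc = -16
step 11: acc = -16
step 12: acc = -16
This matches the log at every step.

no error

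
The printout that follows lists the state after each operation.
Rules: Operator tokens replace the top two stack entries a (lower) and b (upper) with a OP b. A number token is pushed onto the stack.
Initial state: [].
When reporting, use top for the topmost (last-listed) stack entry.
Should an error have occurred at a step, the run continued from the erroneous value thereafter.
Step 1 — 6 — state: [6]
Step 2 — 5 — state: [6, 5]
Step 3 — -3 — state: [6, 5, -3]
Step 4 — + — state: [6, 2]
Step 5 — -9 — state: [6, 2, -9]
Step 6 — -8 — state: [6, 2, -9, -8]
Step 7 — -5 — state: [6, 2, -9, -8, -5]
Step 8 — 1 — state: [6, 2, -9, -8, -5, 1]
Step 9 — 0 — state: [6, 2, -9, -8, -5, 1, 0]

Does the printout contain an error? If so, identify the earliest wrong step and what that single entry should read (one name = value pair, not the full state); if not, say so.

step 1: push 6: top = 6 -> same as recorded
step 2: push 5: top = 5 -> consistent with the printout
step 3: push -3: top = -3 -> agrees with the printout
step 4: 5 + -3 = 2 -> checks out
step 5: push -9: top = -9 -> checks out
step 6: push -8: top = -8 -> confirmed correct
step 7: push -5: top = -5 -> no discrepancy
step 8: push 1: top = 1 -> consistent with the printout
step 9: push 0: top = 0 -> confirmed correct
Each recorded entry agrees with the recomputation.

no error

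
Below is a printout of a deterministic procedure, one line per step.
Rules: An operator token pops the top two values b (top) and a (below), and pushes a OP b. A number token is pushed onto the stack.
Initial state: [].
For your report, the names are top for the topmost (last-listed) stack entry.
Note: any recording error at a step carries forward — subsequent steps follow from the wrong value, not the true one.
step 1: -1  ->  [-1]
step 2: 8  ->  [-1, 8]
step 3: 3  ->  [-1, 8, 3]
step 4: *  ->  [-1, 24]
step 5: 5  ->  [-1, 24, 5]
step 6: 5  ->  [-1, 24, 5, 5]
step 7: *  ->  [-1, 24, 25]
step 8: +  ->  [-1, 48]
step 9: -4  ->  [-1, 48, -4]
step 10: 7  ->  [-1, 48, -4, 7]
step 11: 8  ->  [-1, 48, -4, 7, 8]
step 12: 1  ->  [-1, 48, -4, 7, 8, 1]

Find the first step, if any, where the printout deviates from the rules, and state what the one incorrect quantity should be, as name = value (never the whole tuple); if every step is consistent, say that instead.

step 8, top = 49

Recomputing the run from the initial state:
step 1: [-1]
step 2: [-1, 8]
step 3: [-1, 8, 3]
step 4: [-1, 24]
step 5: [-1, 24, 5]
step 6: [-1, 24, 5, 5]
step 7: [-1, 24, 25]
step 8: [-1, 49]
step 9: [-1, 49, -4]
step 10: [-1, 49, -4, 7]
step 11: [-1, 49, -4, 7, 8]
step 12: [-1, 49, -4, 7, 8, 1]
The first disagreement with the printout is at step 8, where the value should be top = 49.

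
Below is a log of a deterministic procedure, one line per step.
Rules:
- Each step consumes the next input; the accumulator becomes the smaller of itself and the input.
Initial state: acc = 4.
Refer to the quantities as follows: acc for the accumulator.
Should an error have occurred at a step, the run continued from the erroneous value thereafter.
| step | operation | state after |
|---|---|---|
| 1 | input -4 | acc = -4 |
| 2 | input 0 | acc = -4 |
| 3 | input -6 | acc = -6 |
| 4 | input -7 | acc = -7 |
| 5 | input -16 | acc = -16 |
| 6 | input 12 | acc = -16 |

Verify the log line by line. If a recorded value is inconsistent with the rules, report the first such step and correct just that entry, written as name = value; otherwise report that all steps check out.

no error

Step 1: acc = min(4, -4) = -4 — consistent with the log.
Step 2: acc = min(-4, 0) = -4 — confirmed correct.
Step 3: acc = min(-4, -6) = -6 — checks out.
Step 4: acc = min(-6, -7) = -7 — in agreement.
Step 5: acc = min(-7, -16) = -16 — verified.
Step 6: acc = min(-16, 12) = -16 — same as recorded.
Each recorded entry agrees with the recomputation.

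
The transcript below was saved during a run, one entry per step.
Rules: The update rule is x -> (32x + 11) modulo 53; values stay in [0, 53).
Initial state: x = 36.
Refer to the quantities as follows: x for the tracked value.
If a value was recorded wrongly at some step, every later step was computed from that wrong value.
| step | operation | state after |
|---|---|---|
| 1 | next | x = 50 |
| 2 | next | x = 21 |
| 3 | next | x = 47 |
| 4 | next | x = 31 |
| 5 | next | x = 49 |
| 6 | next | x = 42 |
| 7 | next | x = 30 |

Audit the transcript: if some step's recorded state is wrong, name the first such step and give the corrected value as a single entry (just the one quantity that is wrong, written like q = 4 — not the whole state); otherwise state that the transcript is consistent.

Recomputing the run from the initial state:
step 1: x = 50
step 2: x = 21
step 3: x = 47
step 4: x = 31
step 5: x = 49
step 6: x = 42
step 7: x = 30
This matches the transcript at every step.

no error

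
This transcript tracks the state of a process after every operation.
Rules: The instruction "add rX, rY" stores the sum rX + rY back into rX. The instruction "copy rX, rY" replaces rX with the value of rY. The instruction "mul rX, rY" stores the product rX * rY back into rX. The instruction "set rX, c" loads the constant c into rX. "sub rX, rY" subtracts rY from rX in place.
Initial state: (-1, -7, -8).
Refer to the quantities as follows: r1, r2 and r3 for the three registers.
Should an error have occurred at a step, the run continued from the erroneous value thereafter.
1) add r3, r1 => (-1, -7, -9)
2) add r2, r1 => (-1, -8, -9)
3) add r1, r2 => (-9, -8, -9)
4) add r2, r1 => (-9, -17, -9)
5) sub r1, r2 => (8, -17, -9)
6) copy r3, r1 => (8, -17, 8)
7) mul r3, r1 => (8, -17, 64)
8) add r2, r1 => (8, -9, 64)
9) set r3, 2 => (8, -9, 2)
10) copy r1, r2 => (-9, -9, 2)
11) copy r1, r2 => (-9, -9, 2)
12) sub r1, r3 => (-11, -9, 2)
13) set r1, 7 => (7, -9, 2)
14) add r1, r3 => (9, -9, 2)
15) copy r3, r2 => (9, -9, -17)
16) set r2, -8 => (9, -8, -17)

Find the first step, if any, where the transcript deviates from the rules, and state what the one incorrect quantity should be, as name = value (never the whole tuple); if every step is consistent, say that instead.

step 15, r3 = -9

step 1: r3 = -8 + -1 = -9 -> verified
step 2: r2 = -7 + -1 = -8 -> no discrepancy
step 3: r1 = -1 + -8 = -9 -> matches
step 4: r2 = -8 + -9 = -17 -> matches
step 5: r1 = -9 - -17 = 8 -> exactly as logged
step 6: r3 = 8 -> in agreement
step 7: r3 = 8 * 8 = 64 -> matches
step 8: r2 = -17 + 8 = -9 -> verified
step 9: r3 = 2 -> no discrepancy
step 10: r1 = -9 -> checks out
step 11: r1 = -9 -> checks out
step 12: r1 = -9 - 2 = -11 -> no discrepancy
step 13: r1 = 7 -> confirmed correct
step 14: r1 = 7 + 2 = 9 -> matches
step 15: r3 = -9 -> not what was recorded
First incorrect step: 15; the correct value is r3 = -9.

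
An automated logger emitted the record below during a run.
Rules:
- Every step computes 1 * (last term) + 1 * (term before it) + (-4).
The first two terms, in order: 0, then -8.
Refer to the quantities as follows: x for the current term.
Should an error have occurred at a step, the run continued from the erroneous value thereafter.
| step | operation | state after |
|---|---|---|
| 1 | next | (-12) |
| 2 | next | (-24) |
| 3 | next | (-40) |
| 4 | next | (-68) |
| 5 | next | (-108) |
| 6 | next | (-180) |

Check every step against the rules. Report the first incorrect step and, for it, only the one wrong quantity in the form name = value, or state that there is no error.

1. x = 1*(-8) + (1)*(0) + (-4) = -12 (same as recorded)
2. x = 1*(-12) + (1)*(-8) + (-4) = -24 (confirmed correct)
3. x = 1*(-24) + (1)*(-12) + (-4) = -40 (consistent with the record)
4. x = 1*(-40) + (1)*(-24) + (-4) = -68 (matches)
5. x = 1*(-68) + (1)*(-40) + (-4) = -112 (the record disagrees here)
So the first discrepancy is step 5, where the right value is x = -112.

step 5, x = -112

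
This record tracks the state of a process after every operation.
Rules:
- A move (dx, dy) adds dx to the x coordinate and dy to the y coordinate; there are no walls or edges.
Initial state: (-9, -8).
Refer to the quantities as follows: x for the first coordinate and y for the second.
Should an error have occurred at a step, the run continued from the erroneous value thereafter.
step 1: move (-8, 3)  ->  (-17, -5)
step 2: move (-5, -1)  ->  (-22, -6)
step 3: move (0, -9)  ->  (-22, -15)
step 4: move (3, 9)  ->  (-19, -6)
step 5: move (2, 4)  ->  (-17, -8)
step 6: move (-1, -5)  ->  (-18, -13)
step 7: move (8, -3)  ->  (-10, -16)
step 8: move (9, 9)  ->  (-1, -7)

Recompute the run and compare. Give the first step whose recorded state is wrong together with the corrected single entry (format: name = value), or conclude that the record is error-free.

step 5, y = -2

1. x = -9 + (-8) = -17, y = -8 + (3) = -5 (same as recorded)
2. x = -17 + (-5) = -22, y = -5 + (-1) = -6 (no discrepancy)
3. x = -22 + (0) = -22, y = -6 + (-9) = -15 (in agreement)
4. x = -22 + (3) = -19, y = -15 + (9) = -6 (in agreement)
5. x = -19 + (2) = -17, y = -6 + (4) = -2 (not what was recorded)
The earliest wrong entry is at step 5: it should read y = -2.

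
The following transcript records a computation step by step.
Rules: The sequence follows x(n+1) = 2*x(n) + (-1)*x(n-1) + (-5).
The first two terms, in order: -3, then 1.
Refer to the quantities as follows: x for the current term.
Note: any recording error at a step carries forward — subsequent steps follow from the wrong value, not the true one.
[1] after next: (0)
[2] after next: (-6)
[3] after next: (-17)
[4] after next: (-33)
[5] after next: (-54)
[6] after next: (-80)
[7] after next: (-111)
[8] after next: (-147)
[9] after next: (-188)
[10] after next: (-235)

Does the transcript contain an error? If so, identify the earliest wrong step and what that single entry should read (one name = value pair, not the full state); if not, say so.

step 10, x = -234

Step 1: x = 2*(1) + (-1)*(-3) + (-5) = 0 — consistent with the transcript.
Step 2: x = 2*(0) + (-1)*(1) + (-5) = -6 — verified.
Step 3: x = 2*(-6) + (-1)*(0) + (-5) = -17 — checks out.
Step 4: x = 2*(-17) + (-1)*(-6) + (-5) = -33 — same as recorded.
Step 5: x = 2*(-33) + (-1)*(-17) + (-5) = -54 — verified.
Step 6: x = 2*(-54) + (-1)*(-33) + (-5) = -80 — consistent with the transcript.
Step 7: x = 2*(-80) + (-1)*(-54) + (-5) = -111 — confirmed correct.
Step 8: x = 2*(-111) + (-1)*(-80) + (-5) = -147 — confirmed correct.
Step 9: x = 2*(-147) + (-1)*(-111) + (-5) = -188 — same as recorded.
Step 10: x = 2*(-188) + (-1)*(-147) + (-5) = -234 — first mismatch against the transcript.
The audit stops at step 10: the recorded entry is wrong and should be x = -234.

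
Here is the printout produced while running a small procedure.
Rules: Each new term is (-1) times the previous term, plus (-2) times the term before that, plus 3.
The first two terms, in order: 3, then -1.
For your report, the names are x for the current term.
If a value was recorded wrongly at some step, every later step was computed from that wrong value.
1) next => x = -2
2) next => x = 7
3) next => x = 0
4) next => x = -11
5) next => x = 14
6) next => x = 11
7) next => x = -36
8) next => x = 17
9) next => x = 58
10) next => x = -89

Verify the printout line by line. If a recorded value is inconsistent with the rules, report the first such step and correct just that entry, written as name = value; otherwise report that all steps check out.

step 1: x = -1*(-1) + (-2)*(3) + (3) = -2 -> checks out
step 2: x = -1*(-2) + (-2)*(-1) + (3) = 7 -> agrees with the printout
step 3: x = -1*(7) + (-2)*(-2) + (3) = 0 -> verified
step 4: x = -1*(0) + (-2)*(7) + (3) = -11 -> in agreement
step 5: x = -1*(-11) + (-2)*(0) + (3) = 14 -> matches
step 6: x = -1*(14) + (-2)*(-11) + (3) = 11 -> confirmed correct
step 7: x = -1*(11) + (-2)*(14) + (3) = -36 -> no discrepancy
step 8: x = -1*(-36) + (-2)*(11) + (3) = 17 -> verified
step 9: x = -1*(17) + (-2)*(-36) + (3) = 58 -> agrees with the printout
step 10: x = -1*(58) + (-2)*(17) + (3) = -89 -> confirmed correct
The recomputation confirms every line.

no error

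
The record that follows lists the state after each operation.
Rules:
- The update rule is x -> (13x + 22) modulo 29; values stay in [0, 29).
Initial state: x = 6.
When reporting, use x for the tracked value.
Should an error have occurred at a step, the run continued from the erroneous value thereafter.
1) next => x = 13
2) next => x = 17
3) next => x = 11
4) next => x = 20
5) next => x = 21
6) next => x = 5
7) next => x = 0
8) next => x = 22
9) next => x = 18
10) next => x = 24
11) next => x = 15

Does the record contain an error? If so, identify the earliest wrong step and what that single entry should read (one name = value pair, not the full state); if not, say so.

Recomputing the run from the initial state:
step 1: x = 13
step 2: x = 17
step 3: x = 11
step 4: x = 20
step 5: x = 21
step 6: x = 5
step 7: x = 0
step 8: x = 22
step 9: x = 18
step 10: x = 24
step 11: x = 15
This matches the record at every step.

no error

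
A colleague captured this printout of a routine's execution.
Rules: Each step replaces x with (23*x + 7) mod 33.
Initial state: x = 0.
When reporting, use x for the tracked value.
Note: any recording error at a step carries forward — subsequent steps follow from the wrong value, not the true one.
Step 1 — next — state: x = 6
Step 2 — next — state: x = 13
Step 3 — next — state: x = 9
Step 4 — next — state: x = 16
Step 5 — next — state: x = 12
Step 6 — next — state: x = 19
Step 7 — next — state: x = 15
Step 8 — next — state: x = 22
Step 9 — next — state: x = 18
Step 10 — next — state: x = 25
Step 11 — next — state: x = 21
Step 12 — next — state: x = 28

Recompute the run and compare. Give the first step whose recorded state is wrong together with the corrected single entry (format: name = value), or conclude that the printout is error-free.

Step 1: x = (23*0 + 7) mod 33 = 7 — this is not what the printout shows.
First deviation found at step 1; the corrected entry is x = 7.

step 1, x = 7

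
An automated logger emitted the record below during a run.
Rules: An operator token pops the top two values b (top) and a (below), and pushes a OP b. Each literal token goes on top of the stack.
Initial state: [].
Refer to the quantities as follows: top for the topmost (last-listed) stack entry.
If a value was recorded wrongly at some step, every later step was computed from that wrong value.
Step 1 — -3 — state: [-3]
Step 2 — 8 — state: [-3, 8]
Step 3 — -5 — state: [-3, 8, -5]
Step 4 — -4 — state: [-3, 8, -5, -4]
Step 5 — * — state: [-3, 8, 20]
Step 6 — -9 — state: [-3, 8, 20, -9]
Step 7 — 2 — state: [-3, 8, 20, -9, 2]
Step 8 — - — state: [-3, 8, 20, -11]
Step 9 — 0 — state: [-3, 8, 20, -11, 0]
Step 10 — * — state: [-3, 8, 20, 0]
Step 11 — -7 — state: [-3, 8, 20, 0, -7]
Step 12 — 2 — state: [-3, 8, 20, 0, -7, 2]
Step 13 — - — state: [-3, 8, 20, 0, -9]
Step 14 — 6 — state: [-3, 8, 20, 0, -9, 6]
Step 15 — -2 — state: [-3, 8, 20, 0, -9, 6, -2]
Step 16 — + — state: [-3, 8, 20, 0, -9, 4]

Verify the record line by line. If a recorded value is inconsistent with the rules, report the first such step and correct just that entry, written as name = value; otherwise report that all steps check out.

1. push -3: top = -3 (verified)
2. push 8: top = 8 (matches)
3. push -5: top = -5 (matches)
4. push -4: top = -4 (same as recorded)
5. -5 * -4 = 20 (in agreement)
6. push -9: top = -9 (same as recorded)
7. push 2: top = 2 (consistent with the record)
8. -9 - 2 = -11 (no discrepancy)
9. push 0: top = 0 (exactly as logged)
10. -11 * 0 = 0 (consistent with the record)
11. push -7: top = -7 (same as recorded)
12. push 2: top = 2 (checks out)
13. -7 - 2 = -9 (consistent with the record)
14. push 6: top = 6 (matches)
15. push -2: top = -2 (matches)
16. 6 + -2 = 4 (agrees with the record)
All steps check out; nothing to correct.

no error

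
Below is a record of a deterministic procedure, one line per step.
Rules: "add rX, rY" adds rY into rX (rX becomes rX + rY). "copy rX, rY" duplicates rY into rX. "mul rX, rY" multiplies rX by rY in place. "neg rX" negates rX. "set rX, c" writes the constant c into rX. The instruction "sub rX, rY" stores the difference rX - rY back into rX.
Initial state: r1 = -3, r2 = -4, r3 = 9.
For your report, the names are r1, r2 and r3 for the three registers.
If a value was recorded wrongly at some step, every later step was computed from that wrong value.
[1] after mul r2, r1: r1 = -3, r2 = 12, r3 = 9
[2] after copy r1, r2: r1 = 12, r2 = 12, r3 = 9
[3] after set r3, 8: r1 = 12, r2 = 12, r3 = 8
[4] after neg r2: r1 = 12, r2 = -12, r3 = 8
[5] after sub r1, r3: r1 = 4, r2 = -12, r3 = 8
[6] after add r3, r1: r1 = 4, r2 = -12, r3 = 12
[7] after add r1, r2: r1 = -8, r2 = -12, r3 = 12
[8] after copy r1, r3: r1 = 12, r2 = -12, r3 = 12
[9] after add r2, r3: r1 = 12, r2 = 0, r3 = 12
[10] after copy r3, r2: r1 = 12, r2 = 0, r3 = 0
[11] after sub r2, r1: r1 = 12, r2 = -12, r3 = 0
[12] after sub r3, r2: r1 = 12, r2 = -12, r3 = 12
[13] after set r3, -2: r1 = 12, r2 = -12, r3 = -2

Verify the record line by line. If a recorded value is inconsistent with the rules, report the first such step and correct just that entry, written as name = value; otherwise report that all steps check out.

no error

step 1: r2 = -4 * -3 = 12 -> no discrepancy
step 2: r1 = 12 -> consistent with the record
step 3: r3 = 8 -> exactly as logged
step 4: r2 = -(12) = -12 -> verified
step 5: r1 = 12 - 8 = 4 -> no discrepancy
step 6: r3 = 8 + 4 = 12 -> exactly as logged
step 7: r1 = 4 + -12 = -8 -> same as recorded
step 8: r1 = 12 -> same as recorded
step 9: r2 = -12 + 12 = 0 -> no discrepancy
step 10: r3 = 0 -> matches
step 11: r2 = 0 - 12 = -12 -> no discrepancy
step 12: r3 = 0 - -12 = 12 -> no discrepancy
step 13: r3 = -2 -> no discrepancy
Nothing is out of place; the run is error-free.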